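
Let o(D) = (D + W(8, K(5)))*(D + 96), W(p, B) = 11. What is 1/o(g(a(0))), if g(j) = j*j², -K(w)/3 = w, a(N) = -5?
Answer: 1/3306 ≈ 0.00030248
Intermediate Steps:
K(w) = -3*w
g(j) = j³
o(D) = (11 + D)*(96 + D) (o(D) = (D + 11)*(D + 96) = (11 + D)*(96 + D))
1/o(g(a(0))) = 1/(1056 + ((-5)³)² + 107*(-5)³) = 1/(1056 + (-125)² + 107*(-125)) = 1/(1056 + 15625 - 13375) = 1/3306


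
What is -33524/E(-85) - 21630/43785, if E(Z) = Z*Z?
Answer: -53522/10425 ≈ -5.1340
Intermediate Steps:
E(Z) = Z**2
-33524/E(-85) - 21630/43785 = -33524/((-85)**2) - 21630/43785 = -33524/7225 - 21630*1/43785 = -33524*1/7225 - 206/417 = -116/25 - 206/417 = -53522/10425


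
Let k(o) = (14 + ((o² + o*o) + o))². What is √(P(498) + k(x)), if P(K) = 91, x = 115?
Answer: 2*√176610833 ≈ 26579.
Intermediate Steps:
k(o) = (14 + o + 2*o²)² (k(o) = (14 + ((o² + o²) + o))² = (14 + (2*o² + o))² = (14 + (o + 2*o²))² = (14 + o + 2*o²)²)
√(P(498) + k(x)) = √(91 + (14 + 115 + 2*115²)²) = √(91 + (14 + 115 + 2*13225)²) = √(91 + (14 + 115 + 26450)²) = √(91 + 26579²) = √(91 + 706443241) = √706443332 = 2*√176610833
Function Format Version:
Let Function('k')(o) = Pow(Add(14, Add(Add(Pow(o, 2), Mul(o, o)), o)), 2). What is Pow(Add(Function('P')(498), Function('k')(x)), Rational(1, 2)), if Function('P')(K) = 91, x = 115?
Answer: Mul(2, Pow(176610833, Rational(1, 2))) ≈ 26579.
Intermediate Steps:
Function('k')(o) = Pow(Add(14, o, Mul(2, Pow(o, 2))), 2) (Function('k')(o) = Pow(Add(14, Add(Add(Pow(o, 2), Pow(o, 2)), o)), 2) = Pow(Add(14, Add(Mul(2, Pow(o, 2)), o)), 2) = Pow(Add(14, Add(o, Mul(2, Pow(o, 2)))), 2) = Pow(Add(14, o, Mul(2, Pow(o, 2))), 2))
Pow(Add(Function('P')(498), Function('k')(x)), Rational(1, 2)) = Pow(Add(91, Pow(Add(14, 115, Mul(2, Pow(115, 2))), 2)), Rational(1, 2)) = Pow(Add(91, Pow(Add(14, 115, Mul(2, 13225)), 2)), Rational(1, 2)) = Pow(Add(91, Pow(Add(14, 115, 26450), 2)), Rational(1, 2)) = Pow(Add(91, Pow(26579, 2)), Rational(1, 2)) = Pow(Add(91, 706443241), Rational(1, 2)) = Pow(706443332, Rational(1, 2)) = Mul(2, Pow(176610833, Rational(1, 2)))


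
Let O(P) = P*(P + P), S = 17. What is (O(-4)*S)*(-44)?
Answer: -23936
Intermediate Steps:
O(P) = 2*P**2 (O(P) = P*(2*P) = 2*P**2)
(O(-4)*S)*(-44) = ((2*(-4)**2)*17)*(-44) = ((2*16)*17)*(-44) = (32*17)*(-44) = 544*(-44) = -23936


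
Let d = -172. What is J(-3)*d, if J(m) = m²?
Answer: -1548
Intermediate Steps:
J(-3)*d = (-3)²*(-172) = 9*(-172) = -1548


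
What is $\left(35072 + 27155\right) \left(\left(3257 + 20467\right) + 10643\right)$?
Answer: $2138555309$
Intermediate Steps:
$\left(35072 + 27155\right) \left(\left(3257 + 20467\right) + 10643\right) = 62227 \left(23724 + 10643\right) = 62227 \cdot 34367 = 2138555309$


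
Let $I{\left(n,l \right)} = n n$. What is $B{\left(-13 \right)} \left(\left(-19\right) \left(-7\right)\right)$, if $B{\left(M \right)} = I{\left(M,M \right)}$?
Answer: $22477$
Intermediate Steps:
$I{\left(n,l \right)} = n^{2}$
$B{\left(M \right)} = M^{2}$
$B{\left(-13 \right)} \left(\left(-19\right) \left(-7\right)\right) = \left(-13\right)^{2} \left(\left(-19\right) \left(-7\right)\right) = 169 \cdot 133 = 22477$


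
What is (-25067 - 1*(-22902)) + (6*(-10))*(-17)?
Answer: -1145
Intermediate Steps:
(-25067 - 1*(-22902)) + (6*(-10))*(-17) = (-25067 + 22902) - 60*(-17) = -2165 + 1020 = -1145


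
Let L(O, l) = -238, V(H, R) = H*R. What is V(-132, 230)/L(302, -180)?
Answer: 15180/119 ≈ 127.56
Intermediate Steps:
V(-132, 230)/L(302, -180) = -132*230/(-238) = -30360*(-1/238) = 15180/119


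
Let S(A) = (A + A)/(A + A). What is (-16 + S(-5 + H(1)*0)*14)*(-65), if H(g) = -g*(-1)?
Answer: 130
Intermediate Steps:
H(g) = g
S(A) = 1 (S(A) = (2*A)/((2*A)) = (2*A)*(1/(2*A)) = 1)
(-16 + S(-5 + H(1)*0)*14)*(-65) = (-16 + 1*14)*(-65) = (-16 + 14)*(-65) = -2*(-65) = 130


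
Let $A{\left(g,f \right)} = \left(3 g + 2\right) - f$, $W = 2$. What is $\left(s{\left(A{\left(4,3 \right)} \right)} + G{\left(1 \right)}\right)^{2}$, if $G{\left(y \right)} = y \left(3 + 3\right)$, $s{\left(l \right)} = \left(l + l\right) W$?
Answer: $2500$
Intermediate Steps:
$A{\left(g,f \right)} = 2 - f + 3 g$ ($A{\left(g,f \right)} = \left(2 + 3 g\right) - f = 2 - f + 3 g$)
$s{\left(l \right)} = 4 l$ ($s{\left(l \right)} = \left(l + l\right) 2 = 2 l 2 = 4 l$)
$G{\left(y \right)} = 6 y$ ($G{\left(y \right)} = y 6 = 6 y$)
$\left(s{\left(A{\left(4,3 \right)} \right)} + G{\left(1 \right)}\right)^{2} = \left(4 \left(2 - 3 + 3 \cdot 4\right) + 6 \cdot 1\right)^{2} = \left(4 \left(2 - 3 + 12\right) + 6\right)^{2} = \left(4 \cdot 11 + 6\right)^{2} = \left(44 + 6\right)^{2} = 50^{2} = 2500$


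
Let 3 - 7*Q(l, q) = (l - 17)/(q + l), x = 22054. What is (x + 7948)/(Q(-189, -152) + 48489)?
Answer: 35807387/57872030 ≈ 0.61873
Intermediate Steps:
Q(l, q) = 3/7 - (-17 + l)/(7*(l + q)) (Q(l, q) = 3/7 - (l - 17)/(7*(q + l)) = 3/7 - (-17 + l)/(7*(l + q)))
(x + 7948)/(Q(-189, -152) + 48489) = (22054 + 7948)/((17 + 2*(-189) + 3*(-152))/(7*(-189 - 152)) + 48489) = 30002/((⅐)*(17 - 378 - 456)/(-341) + 48489) = 30002/((⅐)*(-1/341)*(-817) + 48489) = 30002/(817/2387 + 48489) = 30002/(115744060/2387) = 30002*(2387/115744060) = 35807387/57872030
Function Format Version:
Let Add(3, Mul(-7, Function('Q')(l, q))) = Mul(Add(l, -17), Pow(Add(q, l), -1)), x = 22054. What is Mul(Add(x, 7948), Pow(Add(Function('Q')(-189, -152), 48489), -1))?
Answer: Rational(35807387, 57872030) ≈ 0.61873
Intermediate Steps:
Function('Q')(l, q) = Add(Rational(3, 7), Mul(Rational(-1, 7), Pow(Add(l, q), -1), Add(-17, l))) (Function('Q')(l, q) = Add(Rational(3, 7), Mul(Rational(-1, 7), Mul(Add(l, -17), Pow(Add(q, l), -1)))) = Add(Rational(3, 7), Mul(Rational(-1, 7), Mul(Add(-17, l), Pow(Add(l, q), -1)))) = Add(Rational(3, 7), Mul(Rational(-1, 7), Mul(Pow(Add(l, q), -1), Add(-17, l)))) = Add(Rational(3, 7), Mul(Rational(-1, 7), Pow(Add(l, q), -1), Add(-17, l))))
Mul(Add(x, 7948), Pow(Add(Function('Q')(-189, -152), 48489), -1)) = Mul(Add(22054, 7948), Pow(Add(Mul(Rational(1, 7), Pow(Add(-189, -152), -1), Add(17, Mul(2, -189), Mul(3, -152))), 48489), -1)) = Mul(30002, Pow(Add(Mul(Rational(1, 7), Pow(-341, -1), Add(17, -378, -456)), 48489), -1)) = Mul(30002, Pow(Add(Mul(Rational(1, 7), Rational(-1, 341), -817), 48489), -1)) = Mul(30002, Pow(Add(Rational(817, 2387), 48489), -1)) = Mul(30002, Pow(Rational(115744060, 2387), -1)) = Mul(30002, Rational(2387, 115744060)) = Rational(35807387, 57872030)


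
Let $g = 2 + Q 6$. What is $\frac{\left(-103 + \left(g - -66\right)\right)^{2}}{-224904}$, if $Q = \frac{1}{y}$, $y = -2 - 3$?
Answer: $- \frac{32761}{5622600} \approx -0.0058267$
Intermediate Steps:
$y = -5$ ($y = -2 - 3 = -5$)
$Q = - \frac{1}{5}$ ($Q = \frac{1}{-5} = - \frac{1}{5} \approx -0.2$)
$g = \frac{4}{5}$ ($g = 2 - \frac{6}{5} = \frac{4}{5} \approx 0.8$)
$\frac{\left(-103 + \left(g - -66\right)\right)^{2}}{-224904} = \frac{\left(-103 + \left(\frac{4}{5} - -66\right)\right)^{2}}{-224904} = \left(-103 + \left(\frac{4}{5} + 66\right)\right)^{2} \left(- \frac{1}{224904}\right) = \left(-103 + \frac{334}{5}\right)^{2} \left(- \frac{1}{224904}\right) = \left(- \frac{181}{5}\right)^{2} \left(- \frac{1}{224904}\right) = \frac{32761}{25} \left(- \frac{1}{224904}\right) = - \frac{32761}{5622600}$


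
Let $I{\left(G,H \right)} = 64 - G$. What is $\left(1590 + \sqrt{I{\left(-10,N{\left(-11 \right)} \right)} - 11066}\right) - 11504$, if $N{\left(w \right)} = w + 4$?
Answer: $-9914 + 4 i \sqrt{687} \approx -9914.0 + 104.84 i$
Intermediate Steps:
$N{\left(w \right)} = 4 + w$
$\left(1590 + \sqrt{I{\left(-10,N{\left(-11 \right)} \right)} - 11066}\right) - 11504 = \left(1590 + \sqrt{\left(64 - -10\right) - 11066}\right) - 11504 = \left(1590 + \sqrt{\left(64 + 10\right) - 11066}\right) - 11504 = \left(1590 + \sqrt{74 - 11066}\right) - 11504 = \left(1590 + \sqrt{-10992}\right) - 11504 = \left(1590 + 4 i \sqrt{687}\right) - 11504 = -9914 + 4 i \sqrt{687}$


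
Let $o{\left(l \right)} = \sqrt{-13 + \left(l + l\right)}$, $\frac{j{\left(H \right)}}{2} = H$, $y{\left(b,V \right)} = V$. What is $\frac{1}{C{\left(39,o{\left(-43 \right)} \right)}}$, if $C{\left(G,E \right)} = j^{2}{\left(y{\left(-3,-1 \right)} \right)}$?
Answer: $\frac{1}{4} \approx 0.25$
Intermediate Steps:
$j{\left(H \right)} = 2 H$
$o{\left(l \right)} = \sqrt{-13 + 2 l}$
$C{\left(G,E \right)} = 4$ ($C{\left(G,E \right)} = \left(2 \left(-1\right)\right)^{2} = \left(-2\right)^{2} = 4$)
$\frac{1}{C{\left(39,o{\left(-43 \right)} \right)}} = \frac{1}{4}$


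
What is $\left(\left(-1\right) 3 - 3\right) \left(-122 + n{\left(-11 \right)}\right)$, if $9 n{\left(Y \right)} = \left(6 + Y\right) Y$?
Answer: $\frac{2086}{3} \approx 695.33$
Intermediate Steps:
$n{\left(Y \right)} = \frac{Y \left(6 + Y\right)}{9}$ ($n{\left(Y \right)} = \frac{\left(6 + Y\right) Y}{9} = \frac{Y \left(6 + Y\right)}{9}$)
$\left(\left(-1\right) 3 - 3\right) \left(-122 + n{\left(-11 \right)}\right) = \left(\left(-1\right) 3 - 3\right) \left(-122 + \frac{1}{9} \left(-11\right) \left(6 - 11\right)\right) = \left(-3 + \left(-5 + 2\right)\right) \left(-122 + \frac{1}{9} \left(-11\right) \left(-5\right)\right) = \left(-3 - 3\right) \left(-122 + \frac{55}{9}\right) = \left(-6\right) \left(- \frac{1043}{9}\right) = \frac{2086}{3}$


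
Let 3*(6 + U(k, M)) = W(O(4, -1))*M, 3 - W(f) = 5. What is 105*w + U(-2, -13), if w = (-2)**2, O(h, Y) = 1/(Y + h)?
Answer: 1268/3 ≈ 422.67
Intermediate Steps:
W(f) = -2 (W(f) = 3 - 1*5 = 3 - 5 = -2)
U(k, M) = -6 - 2*M/3 (U(k, M) = -6 + (-2*M)/3 = -6 - 2*M/3)
w = 4
105*w + U(-2, -13) = 105*4 + (-6 - 2/3*(-13)) = 420 + (-6 + 26/3) = 420 + 8/3 = 1268/3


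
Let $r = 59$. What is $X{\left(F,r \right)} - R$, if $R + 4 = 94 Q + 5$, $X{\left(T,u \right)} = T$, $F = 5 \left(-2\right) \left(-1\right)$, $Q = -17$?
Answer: $1607$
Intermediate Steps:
$F = 10$ ($F = \left(-10\right) \left(-1\right) = 10$)
$R = -1597$ ($R = -4 + \left(94 \left(-17\right) + 5\right) = -4 + \left(-1598 + 5\right) = -4 - 1593 = -1597$)
$X{\left(F,r \right)} - R = 10 - -1597 = 10 + 1597 = 1607$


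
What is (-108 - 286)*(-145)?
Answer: 57130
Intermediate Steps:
(-108 - 286)*(-145) = -394*(-145) = 57130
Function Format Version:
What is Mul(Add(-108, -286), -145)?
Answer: 57130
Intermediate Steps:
Mul(Add(-108, -286), -145) = Mul(-394, -145) = 57130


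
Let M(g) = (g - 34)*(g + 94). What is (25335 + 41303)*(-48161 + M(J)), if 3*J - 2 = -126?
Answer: -31263684166/9 ≈ -3.4737e+9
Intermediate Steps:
J = -124/3 (J = ⅔ + (⅓)*(-126) = ⅔ - 42 = -124/3 ≈ -41.333)
M(g) = (-34 + g)*(94 + g)
(25335 + 41303)*(-48161 + M(J)) = (25335 + 41303)*(-48161 + (-3196 + (-124/3)² + 60*(-124/3))) = 66638*(-48161 + (-3196 + 15376/9 - 2480)) = 66638*(-48161 - 35708/9) = 66638*(-469157/9) = -31263684166/9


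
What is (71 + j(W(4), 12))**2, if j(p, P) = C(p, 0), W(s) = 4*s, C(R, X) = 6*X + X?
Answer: 5041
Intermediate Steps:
C(R, X) = 7*X
j(p, P) = 0 (j(p, P) = 7*0 = 0)
(71 + j(W(4), 12))**2 = (71 + 0)**2 = 71**2 = 5041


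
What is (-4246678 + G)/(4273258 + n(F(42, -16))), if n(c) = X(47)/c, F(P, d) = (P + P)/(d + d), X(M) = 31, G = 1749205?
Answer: -52446933/89738170 ≈ -0.58444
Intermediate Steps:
F(P, d) = P/d (F(P, d) = (2*P)/((2*d)) = (2*P)*(1/(2*d)) = P/d)
n(c) = 31/c
(-4246678 + G)/(4273258 + n(F(42, -16))) = (-4246678 + 1749205)/(4273258 + 31/((42/(-16)))) = -2497473/(4273258 + 31/((42*(-1/16)))) = -2497473/(4273258 + 31/(-21/8)) = -2497473/(4273258 + 31*(-8/21)) = -2497473/(4273258 - 248/21) = -2497473/89738170/21 = -2497473*21/89738170 = -52446933/89738170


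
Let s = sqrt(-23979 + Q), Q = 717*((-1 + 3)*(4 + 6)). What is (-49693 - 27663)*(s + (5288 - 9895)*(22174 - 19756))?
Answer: 861724644456 - 696204*I*sqrt(119) ≈ 8.6172e+11 - 7.5947e+6*I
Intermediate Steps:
Q = 14340 (Q = 717*(2*10) = 717*20 = 14340)
s = 9*I*sqrt(119) (s = sqrt(-23979 + 14340) = sqrt(-9639) = 9*I*sqrt(119) ≈ 98.178*I)
(-49693 - 27663)*(s + (5288 - 9895)*(22174 - 19756)) = (-49693 - 27663)*(9*I*sqrt(119) + (5288 - 9895)*(22174 - 19756)) = -77356*(9*I*sqrt(119) - 4607*2418) = -77356*(9*I*sqrt(119) - 11139726) = -77356*(-11139726 + 9*I*sqrt(119)) = 861724644456 - 696204*I*sqrt(119)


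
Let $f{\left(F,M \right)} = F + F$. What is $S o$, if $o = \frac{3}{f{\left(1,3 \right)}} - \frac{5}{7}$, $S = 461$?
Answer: $\frac{5071}{14} \approx 362.21$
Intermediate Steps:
$f{\left(F,M \right)} = 2 F$
$o = \frac{11}{14}$ ($o = \frac{3}{2 \cdot 1} - \frac{5}{7} = \frac{3}{2} - \frac{5}{7} = \frac{11}{14} \approx 0.78571$)
$S o = 461 \cdot \frac{11}{14} = \frac{5071}{14}$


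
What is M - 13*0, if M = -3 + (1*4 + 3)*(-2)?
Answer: -17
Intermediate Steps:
M = -17 (M = -3 + (4 + 3)*(-2) = -3 + 7*(-2) = -3 - 14 = -17)
M - 13*0 = -17 - 13*0 = -17 + 0 = -17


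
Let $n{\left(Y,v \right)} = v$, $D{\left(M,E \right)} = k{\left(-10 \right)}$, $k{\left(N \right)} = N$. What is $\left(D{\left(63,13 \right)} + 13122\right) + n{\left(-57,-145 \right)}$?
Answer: $12967$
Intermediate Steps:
$D{\left(M,E \right)} = -10$
$\left(D{\left(63,13 \right)} + 13122\right) + n{\left(-57,-145 \right)} = \left(-10 + 13122\right) - 145 = 13112 - 145 = 12967$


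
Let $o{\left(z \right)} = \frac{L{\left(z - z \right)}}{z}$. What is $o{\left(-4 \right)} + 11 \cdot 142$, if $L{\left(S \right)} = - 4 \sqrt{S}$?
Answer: $1562$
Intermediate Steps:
$o{\left(z \right)} = 0$ ($o{\left(z \right)} = \frac{\left(-4\right) \sqrt{z - z}}{z} = \frac{\left(-4\right) \sqrt{0}}{z} = \frac{\left(-4\right) 0}{z} = \frac{0}{z} = 0$)
$o{\left(-4 \right)} + 11 \cdot 142 = 0 + 11 \cdot 142 = 0 + 1562 = 1562$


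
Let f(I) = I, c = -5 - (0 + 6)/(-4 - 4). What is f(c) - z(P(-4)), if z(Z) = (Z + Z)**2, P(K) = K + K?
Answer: -1041/4 ≈ -260.25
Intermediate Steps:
P(K) = 2*K
c = -17/4 (c = -5 - 6/(-8) = -5 - 6*(-1)/8 = -5 - 1*(-3/4) = -5 + 3/4 = -17/4 ≈ -4.2500)
z(Z) = 4*Z**2 (z(Z) = (2*Z)**2 = 4*Z**2)
f(c) - z(P(-4)) = -17/4 - 4*(2*(-4))**2 = -17/4 - 4*(-8)**2 = -17/4 - 4*64 = -17/4 - 1*256 = -17/4 - 256 = -1041/4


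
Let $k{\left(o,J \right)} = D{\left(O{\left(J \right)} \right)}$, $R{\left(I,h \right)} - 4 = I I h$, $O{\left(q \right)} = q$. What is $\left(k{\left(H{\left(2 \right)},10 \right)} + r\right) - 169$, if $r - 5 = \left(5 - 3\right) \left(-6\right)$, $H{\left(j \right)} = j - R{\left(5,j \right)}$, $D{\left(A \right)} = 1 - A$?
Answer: $-185$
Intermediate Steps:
$R{\left(I,h \right)} = 4 + h I^{2}$ ($R{\left(I,h \right)} = 4 + I I h = 4 + I^{2} h = 4 + h I^{2}$)
$H{\left(j \right)} = -4 - 24 j$ ($H{\left(j \right)} = j - \left(4 + j 5^{2}\right) = j - \left(4 + j 25\right) = j - \left(4 + 25 j\right) = -4 - 24 j$)
$r = -7$ ($r = 5 + \left(5 - 3\right) \left(-6\right) = 5 + 2 \left(-6\right) = 5 - 12 = -7$)
$k{\left(o,J \right)} = 1 - J$
$\left(k{\left(H{\left(2 \right)},10 \right)} + r\right) - 169 = \left(\left(1 - 10\right) - 7\right) - 169 = \left(-9 - 7\right) - 169 = -16 - 169 = -185$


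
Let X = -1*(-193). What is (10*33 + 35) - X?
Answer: 172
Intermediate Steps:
X = 193
(10*33 + 35) - X = (10*33 + 35) - 1*193 = (330 + 35) - 193 = 365 - 193 = 172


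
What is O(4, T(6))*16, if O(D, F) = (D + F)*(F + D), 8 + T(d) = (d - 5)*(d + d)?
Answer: 1024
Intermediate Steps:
T(d) = -8 + 2*d*(-5 + d) (T(d) = -8 + (d - 5)*(d + d) = -8 + (-5 + d)*(2*d) = -8 + 2*d*(-5 + d))
O(D, F) = (D + F)² (O(D, F) = (D + F)*(D + F) = (D + F)²)
O(4, T(6))*16 = (4 + (-8 - 10*6 + 2*6²))²*16 = (4 + (-8 - 60 + 2*36))²*16 = (4 + (-8 - 60 + 72))²*16 = (4 + 4)²*16 = 8²*16 = 64*16 = 1024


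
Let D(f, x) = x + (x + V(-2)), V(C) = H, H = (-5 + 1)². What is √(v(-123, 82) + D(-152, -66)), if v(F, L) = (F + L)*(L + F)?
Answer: √1565 ≈ 39.560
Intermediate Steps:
H = 16 (H = (-4)² = 16)
V(C) = 16
v(F, L) = (F + L)² (v(F, L) = (F + L)*(F + L) = (F + L)²)
D(f, x) = 16 + 2*x (D(f, x) = x + (x + 16) = x + (16 + x) = 16 + 2*x)
√(v(-123, 82) + D(-152, -66)) = √((-123 + 82)² + (16 + 2*(-66))) = √((-41)² + (16 - 132)) = √(1681 - 116) = √1565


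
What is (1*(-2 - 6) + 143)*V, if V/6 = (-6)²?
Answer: 29160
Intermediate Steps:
V = 216 (V = 6*(-6)² = 6*36 = 216)
(1*(-2 - 6) + 143)*V = (1*(-2 - 6) + 143)*216 = (1*(-8) + 143)*216 = (-8 + 143)*216 = 135*216 = 29160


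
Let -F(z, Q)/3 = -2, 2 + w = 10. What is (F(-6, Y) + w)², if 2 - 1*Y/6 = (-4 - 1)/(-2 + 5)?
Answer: 196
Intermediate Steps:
w = 8 (w = -2 + 10 = 8)
Y = 22 (Y = 12 - 6*(-4 - 1)/(-2 + 5) = 12 - (-30)/3 = 12 - 6*(-5/3) = 12 + 10 = 22)
F(z, Q) = 6 (F(z, Q) = -3*(-2) = 6)
(F(-6, Y) + w)² = (6 + 8)² = 14² = 196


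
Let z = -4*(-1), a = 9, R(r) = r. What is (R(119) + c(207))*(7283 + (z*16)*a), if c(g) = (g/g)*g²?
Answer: 337685512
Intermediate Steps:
c(g) = g² (c(g) = 1*g² = g²)
z = 4
(R(119) + c(207))*(7283 + (z*16)*a) = (119 + 207²)*(7283 + (4*16)*9) = (119 + 42849)*(7283 + 64*9) = 42968*(7283 + 576) = 42968*7859 = 337685512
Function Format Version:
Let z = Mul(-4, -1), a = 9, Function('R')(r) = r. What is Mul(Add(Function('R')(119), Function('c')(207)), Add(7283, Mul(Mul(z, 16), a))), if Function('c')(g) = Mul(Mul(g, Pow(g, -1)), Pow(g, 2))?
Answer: 337685512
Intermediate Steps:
Function('c')(g) = Pow(g, 2) (Function('c')(g) = Mul(1, Pow(g, 2)) = Pow(g, 2))
z = 4
Mul(Add(Function('R')(119), Function('c')(207)), Add(7283, Mul(Mul(z, 16), a))) = Mul(Add(119, Pow(207, 2)), Add(7283, Mul(Mul(4, 16), 9))) = Mul(Add(119, 42849), Add(7283, Mul(64, 9))) = Mul(42968, Add(7283, 576)) = Mul(42968, 7859) = 337685512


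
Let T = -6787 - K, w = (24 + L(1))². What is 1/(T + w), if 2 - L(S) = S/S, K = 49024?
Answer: -1/55186 ≈ -1.8121e-5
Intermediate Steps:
L(S) = 1 (L(S) = 2 - S/S = 2 - 1*1 = 2 - 1 = 1)
w = 625 (w = (24 + 1)² = 25² = 625)
T = -55811 (T = -6787 - 1*49024 = -6787 - 49024 = -55811)
1/(T + w) = 1/(-55811 + 625) = 1/(-55186) = -1/55186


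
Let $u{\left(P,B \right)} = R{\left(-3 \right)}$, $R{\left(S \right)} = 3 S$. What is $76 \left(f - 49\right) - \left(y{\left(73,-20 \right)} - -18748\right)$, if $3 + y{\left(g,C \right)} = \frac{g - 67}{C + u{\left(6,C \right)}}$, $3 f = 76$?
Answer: $- \frac{1787281}{87} \approx -20543.0$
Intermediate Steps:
$f = \frac{76}{3}$ ($f = \frac{1}{3} \cdot 76 = \frac{76}{3} \approx 25.333$)
$u{\left(P,B \right)} = -9$ ($u{\left(P,B \right)} = 3 \left(-3\right) = -9$)
$y{\left(g,C \right)} = -3 + \frac{-67 + g}{-9 + C}$ ($y{\left(g,C \right)} = -3 + \frac{g - 67}{C - 9} = -3 + \frac{-67 + g}{-9 + C}$)
$76 \left(f - 49\right) - \left(y{\left(73,-20 \right)} - -18748\right) = 76 \left(\frac{76}{3} - 49\right) - \left(\frac{-40 + 73 - -60}{-9 - 20} - -18748\right) = 76 \left(- \frac{71}{3}\right) - \left(\frac{-40 + 73 + 60}{-29} + 18748\right) = - \frac{5396}{3} - \left(\left(- \frac{1}{29}\right) 93 + 18748\right) = - \frac{5396}{3} - \left(- \frac{93}{29} + 18748\right) = - \frac{5396}{3} - \frac{543599}{29} = - \frac{1787281}{87}$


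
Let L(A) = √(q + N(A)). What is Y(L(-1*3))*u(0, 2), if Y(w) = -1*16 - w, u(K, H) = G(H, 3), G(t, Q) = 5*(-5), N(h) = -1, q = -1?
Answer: 400 + 25*I*√2 ≈ 400.0 + 35.355*I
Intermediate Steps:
G(t, Q) = -25
u(K, H) = -25
L(A) = I*√2 (L(A) = √(-1 - 1) = √(-2) = I*√2)
Y(w) = -16 - w
Y(L(-1*3))*u(0, 2) = (-16 - I*√2)*(-25) = 400 + 25*I*√2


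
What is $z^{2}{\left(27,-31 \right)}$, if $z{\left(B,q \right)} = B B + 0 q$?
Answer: $531441$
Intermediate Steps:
$z{\left(B,q \right)} = B^{2}$ ($z{\left(B,q \right)} = B^{2} + 0 = B^{2}$)
$z^{2}{\left(27,-31 \right)} = \left(27^{2}\right)^{2} = 729^{2} = 531441$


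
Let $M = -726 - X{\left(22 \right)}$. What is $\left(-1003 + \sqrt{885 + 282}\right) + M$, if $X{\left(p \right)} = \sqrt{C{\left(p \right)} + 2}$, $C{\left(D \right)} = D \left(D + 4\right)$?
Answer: $-1729 + \sqrt{1167} - \sqrt{574} \approx -1718.8$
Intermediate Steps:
$C{\left(D \right)} = D \left(4 + D\right)$
$X{\left(p \right)} = \sqrt{2 + p \left(4 + p\right)}$ ($X{\left(p \right)} = \sqrt{p \left(4 + p\right) + 2} = \sqrt{2 + p \left(4 + p\right)}$)
$M = -726 - \sqrt{574}$ ($M = -726 - \sqrt{2 + 22 \left(4 + 22\right)} = -726 - \sqrt{2 + 22 \cdot 26} = -726 - \sqrt{2 + 572} = -726 - \sqrt{574} \approx -749.96$)
$\left(-1003 + \sqrt{885 + 282}\right) + M = \left(-1003 + \sqrt{885 + 282}\right) - \left(726 + \sqrt{574}\right) = \left(-1003 + \sqrt{1167}\right) - \left(726 + \sqrt{574}\right) = -1729 + \sqrt{1167} - \sqrt{574}$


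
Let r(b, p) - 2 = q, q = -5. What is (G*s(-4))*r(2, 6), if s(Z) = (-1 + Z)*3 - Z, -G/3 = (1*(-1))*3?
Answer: 297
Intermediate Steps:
r(b, p) = -3 (r(b, p) = 2 - 5 = -3)
G = 9 (G = -3*1*(-1)*3 = -(-3)*3 = -3*(-3) = 9)
s(Z) = -3 + 2*Z (s(Z) = (-3 + 3*Z) - Z = -3 + 2*Z)
(G*s(-4))*r(2, 6) = (9*(-3 + 2*(-4)))*(-3) = (9*(-3 - 8))*(-3) = (9*(-11))*(-3) = -99*(-3) = 297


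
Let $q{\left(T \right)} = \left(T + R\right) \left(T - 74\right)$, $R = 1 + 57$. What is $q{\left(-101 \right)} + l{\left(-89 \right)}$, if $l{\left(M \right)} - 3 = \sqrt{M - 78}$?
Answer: $7528 + i \sqrt{167} \approx 7528.0 + 12.923 i$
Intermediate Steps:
$R = 58$
$q{\left(T \right)} = \left(-74 + T\right) \left(58 + T\right)$ ($q{\left(T \right)} = \left(T + 58\right) \left(T - 74\right) = \left(58 + T\right) \left(-74 + T\right) = \left(-74 + T\right) \left(58 + T\right)$)
$l{\left(M \right)} = 3 + \sqrt{-78 + M}$ ($l{\left(M \right)} = 3 + \sqrt{M - 78} = 3 + \sqrt{-78 + M}$)
$q{\left(-101 \right)} + l{\left(-89 \right)} = \left(-4292 + \left(-101\right)^{2} - -1616\right) + \left(3 + \sqrt{-78 - 89}\right) = \left(-4292 + 10201 + 1616\right) + \left(3 + \sqrt{-167}\right) = 7525 + \left(3 + i \sqrt{167}\right) = 7528 + i \sqrt{167}$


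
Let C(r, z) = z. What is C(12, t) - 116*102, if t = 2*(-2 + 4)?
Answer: -11828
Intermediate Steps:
t = 4 (t = 2*2 = 4)
C(12, t) - 116*102 = 4 - 116*102 = 4 - 11832 = -11828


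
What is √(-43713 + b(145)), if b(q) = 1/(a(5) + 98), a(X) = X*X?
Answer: I*√661333854/123 ≈ 209.08*I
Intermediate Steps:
a(X) = X²
b(q) = 1/123 (b(q) = 1/(5² + 98) = 1/(25 + 98) = 1/123)
√(-43713 + b(145)) = √(-43713 + 1/123) = √(-5376698/123) = I*√661333854/123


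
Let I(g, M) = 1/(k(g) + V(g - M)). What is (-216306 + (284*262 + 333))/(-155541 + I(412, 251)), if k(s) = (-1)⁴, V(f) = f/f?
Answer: 283130/311081 ≈ 0.91015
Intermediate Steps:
V(f) = 1
k(s) = 1
I(g, M) = ½ (I(g, M) = 1/(1 + 1) = 1/2 = ½)
(-216306 + (284*262 + 333))/(-155541 + I(412, 251)) = (-216306 + (284*262 + 333))/(-155541 + ½) = (-216306 + (74408 + 333))/(-311081/2) = (-216306 + 74741)*(-2/311081) = -141565*(-2/311081) = 283130/311081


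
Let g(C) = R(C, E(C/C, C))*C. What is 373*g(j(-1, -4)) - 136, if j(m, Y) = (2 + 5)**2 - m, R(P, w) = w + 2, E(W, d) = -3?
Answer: -18786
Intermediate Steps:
R(P, w) = 2 + w
j(m, Y) = 49 - m (j(m, Y) = 7**2 - m = 49 - m)
g(C) = -C (g(C) = (2 - 3)*C = -C)
373*g(j(-1, -4)) - 136 = 373*(-(49 - 1*(-1))) - 136 = 373*(-(49 + 1)) - 136 = 373*(-1*50) - 136 = 373*(-50) - 136 = -18650 - 136 = -18786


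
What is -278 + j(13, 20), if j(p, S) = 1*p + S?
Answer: -245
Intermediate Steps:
j(p, S) = S + p (j(p, S) = p + S = S + p)
-278 + j(13, 20) = -278 + (20 + 13) = -278 + 33 = -245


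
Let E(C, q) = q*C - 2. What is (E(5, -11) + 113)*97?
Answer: 5432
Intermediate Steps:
E(C, q) = -2 + C*q (E(C, q) = C*q - 2 = -2 + C*q)
(E(5, -11) + 113)*97 = ((-2 + 5*(-11)) + 113)*97 = ((-2 - 55) + 113)*97 = (-57 + 113)*97 = 56*97 = 5432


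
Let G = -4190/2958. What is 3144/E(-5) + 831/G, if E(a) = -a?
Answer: 88287/2095 ≈ 42.142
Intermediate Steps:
G = -2095/1479 (G = -4190*1/2958 = -2095/1479 ≈ -1.4165)
3144/E(-5) + 831/G = 3144/((-1*(-5))) + 831/(-2095/1479) = 3144/5 + 831*(-1479/2095) = 3144*(⅕) - 1229049/2095 = 3144/5 - 1229049/2095 = 88287/2095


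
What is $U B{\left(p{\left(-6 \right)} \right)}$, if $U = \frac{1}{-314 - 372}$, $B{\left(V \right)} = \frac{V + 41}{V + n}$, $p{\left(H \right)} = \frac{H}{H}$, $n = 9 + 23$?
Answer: $- \frac{1}{539} \approx -0.0018553$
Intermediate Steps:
$n = 32$
$p{\left(H \right)} = 1$
$B{\left(V \right)} = \frac{41 + V}{32 + V}$ ($B{\left(V \right)} = \frac{V + 41}{V + 32} = \frac{41 + V}{32 + V}$)
$U = - \frac{1}{686}$ ($U = \frac{1}{-686} = - \frac{1}{686} \approx -0.0014577$)
$U B{\left(p{\left(-6 \right)} \right)} = - \frac{\frac{1}{32 + 1} \left(41 + 1\right)}{686} = - \frac{\frac{1}{33} \cdot 42}{686} = \left(- \frac{1}{686}\right) \frac{14}{11} = - \frac{1}{539}$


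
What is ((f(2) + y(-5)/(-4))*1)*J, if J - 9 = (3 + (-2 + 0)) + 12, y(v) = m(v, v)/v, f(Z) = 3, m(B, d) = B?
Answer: 121/2 ≈ 60.500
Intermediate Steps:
y(v) = 1 (y(v) = v/v = 1)
J = 22 (J = 9 + ((3 + (-2 + 0)) + 12) = 9 + ((3 - 2) + 12) = 9 + (1 + 12) = 9 + 13 = 22)
((f(2) + y(-5)/(-4))*1)*J = ((3 + 1/(-4))*1)*22 = ((3 + 1*(-¼))*1)*22 = ((3 - ¼)*1)*22 = ((11/4)*1)*22 = (11/4)*22 = 121/2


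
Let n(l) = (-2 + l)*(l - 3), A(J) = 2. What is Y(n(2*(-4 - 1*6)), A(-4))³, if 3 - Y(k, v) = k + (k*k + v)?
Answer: -16883805865348421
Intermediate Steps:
n(l) = (-3 + l)*(-2 + l) (n(l) = (-2 + l)*(-3 + l) = (-3 + l)*(-2 + l))
Y(k, v) = 3 - k - v - k² (Y(k, v) = 3 - (k + (k*k + v)) = 3 - (k + (k² + v)) = 3 - (k + (v + k²)) = 3 - (k + v + k²) = 3 + (-k - v - k²) = 3 - k - v - k²)
Y(n(2*(-4 - 1*6)), A(-4))³ = (3 - (6 + (2*(-4 - 1*6))² - 10*(-4 - 1*6)) - 1*2 - (6 + (2*(-4 - 1*6))² - 10*(-4 - 1*6))²)³ = (3 - (6 + (2*(-4 - 6))² - 10*(-4 - 6)) - 2 - (6 + (2*(-4 - 6))² - 10*(-4 - 6))²)³ = (3 - (6 + (2*(-10))² - 10*(-10)) - 2 - (6 + (2*(-10))² - 10*(-10))²)³ = (3 - (6 + (-20)² - 5*(-20)) - 2 - (6 + (-20)² - 5*(-20))²)³ = (3 - (6 + 400 + 100) - 2 - (6 + 400 + 100)²)³ = (3 - 1*506 - 2 - 1*506²)³ = (3 - 506 - 2 - 1*256036)³ = (3 - 506 - 2 - 256036)³ = (-256541)³ = -16883805865348421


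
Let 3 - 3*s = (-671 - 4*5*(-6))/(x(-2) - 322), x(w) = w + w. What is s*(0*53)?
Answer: 0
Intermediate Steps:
x(w) = 2*w
s = 427/978 (s = 1 - (-671 - 4*5*(-6))/(3*(2*(-2) - 322)) = 1 - (-671 - 20*(-6))/(3*(-4 - 322)) = 1 - (-671 + 120)/(3*(-326)) = 1 - (-551)*(-1)/(3*326) = 1 - ⅓*551/326 = 1 - 551/978 = 427/978 ≈ 0.43661)
s*(0*53) = 427*(0*53)/978 = (427/978)*0 = 0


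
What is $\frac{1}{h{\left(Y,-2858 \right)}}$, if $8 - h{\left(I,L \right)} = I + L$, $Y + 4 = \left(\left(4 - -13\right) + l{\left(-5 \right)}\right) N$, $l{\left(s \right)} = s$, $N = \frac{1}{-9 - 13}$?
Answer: $\frac{11}{31576} \approx 0.00034837$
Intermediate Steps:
$N = - \frac{1}{22}$ ($N = \frac{1}{-22} = - \frac{1}{22} \approx -0.045455$)
$Y = - \frac{50}{11}$ ($Y = -4 + \left(\left(4 - -13\right) - 5\right) \left(- \frac{1}{22}\right) = -4 + \left(\left(4 + 13\right) - 5\right) \left(- \frac{1}{22}\right) = -4 + \left(17 - 5\right) \left(- \frac{1}{22}\right) = -4 + 12 \left(- \frac{1}{22}\right) = -4 - \frac{6}{11} = - \frac{50}{11} \approx -4.5455$)
$h{\left(I,L \right)} = 8 - I - L$ ($h{\left(I,L \right)} = 8 - \left(I + L\right) = 8 - I - L$)
$\frac{1}{h{\left(Y,-2858 \right)}} = \frac{1}{8 - - \frac{50}{11} - -2858} = \frac{1}{8 + \frac{50}{11} + 2858} = \frac{1}{\frac{31576}{11}} = \frac{11}{31576}$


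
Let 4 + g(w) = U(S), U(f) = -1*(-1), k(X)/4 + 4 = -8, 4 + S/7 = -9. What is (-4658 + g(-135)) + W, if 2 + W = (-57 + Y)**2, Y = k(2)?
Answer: 6362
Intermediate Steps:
S = -91 (S = -28 + 7*(-9) = -28 - 63 = -91)
k(X) = -48 (k(X) = -16 + 4*(-8) = -16 - 32 = -48)
Y = -48
U(f) = 1
g(w) = -3 (g(w) = -4 + 1 = -3)
W = 11023 (W = -2 + (-57 - 48)**2 = -2 + (-105)**2 = -2 + 11025 = 11023)
(-4658 + g(-135)) + W = (-4658 - 3) + 11023 = -4661 + 11023 = 6362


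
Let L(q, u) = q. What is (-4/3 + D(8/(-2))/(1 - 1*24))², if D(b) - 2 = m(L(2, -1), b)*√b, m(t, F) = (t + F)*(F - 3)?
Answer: 2548/4761 + 5488*I/1587 ≈ 0.53518 + 3.4581*I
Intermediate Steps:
m(t, F) = (-3 + F)*(F + t) (m(t, F) = (F + t)*(-3 + F) = (-3 + F)*(F + t))
D(b) = 2 + √b*(-6 + b² - b) (D(b) = 2 + (b² - 3*b - 3*2 + b*2)*√b = 2 + (b² - 3*b - 6 + 2*b)*√b = 2 + (-6 + b² - b)*√b = 2 + √b*(-6 + b² - b))
(-4/3 + D(8/(-2))/(1 - 1*24))² = (-4/3 + (2 + √(8/(-2))*(-6 + (8/(-2))² - 8/(-2)))/(1 - 1*24))² = (-4*⅓ + (2 + √(8*(-½))*(-6 + (8*(-½))² - 8*(-1)/2))/(1 - 24))² = (-4/3 + (2 + √(-4)*(-6 + (-4)² - 1*(-4)))/(-23))² = (-4/3 + (2 + (2*I)*(-6 + 16 + 4))*(-1/23))² = (-4/3 + (2 + (2*I)*14)*(-1/23))² = (-4/3 + (2 + 28*I)*(-1/23))² = (-4/3 + (-2/23 - 28*I/23))² = (-98/69 - 28*I/23)²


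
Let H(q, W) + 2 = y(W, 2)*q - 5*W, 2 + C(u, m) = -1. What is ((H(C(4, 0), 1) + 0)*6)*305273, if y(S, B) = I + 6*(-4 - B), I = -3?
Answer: 201480180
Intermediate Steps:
C(u, m) = -3 (C(u, m) = -2 - 1 = -3)
y(S, B) = -27 - 6*B (y(S, B) = -3 + 6*(-4 - B) = -3 + (-24 - 6*B) = -27 - 6*B)
H(q, W) = -2 - 39*q - 5*W (H(q, W) = -2 + ((-27 - 6*2)*q - 5*W) = -2 + ((-27 - 12)*q - 5*W) = -2 + (-39*q - 5*W) = -2 - 39*q - 5*W)
((H(C(4, 0), 1) + 0)*6)*305273 = (((-2 - 39*(-3) - 5*1) + 0)*6)*305273 = (((-2 + 117 - 5) + 0)*6)*305273 = ((110 + 0)*6)*305273 = (110*6)*305273 = 660*305273 = 201480180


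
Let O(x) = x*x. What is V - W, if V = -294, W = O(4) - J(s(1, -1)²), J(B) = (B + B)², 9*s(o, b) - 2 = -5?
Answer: -25106/81 ≈ -309.95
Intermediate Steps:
s(o, b) = -⅓ (s(o, b) = 2/9 + (⅑)*(-5) = 2/9 - 5/9 = -⅓)
O(x) = x²
J(B) = 4*B² (J(B) = (2*B)² = 4*B²)
W = 1292/81 (W = 4² - 4*((-⅓)²)² = 16 - 4*(⅑)² = 16 - 4/81 = 1292/81 ≈ 15.951)
V - W = -294 - 1*1292/81 = -294 - 1292/81 = -25106/81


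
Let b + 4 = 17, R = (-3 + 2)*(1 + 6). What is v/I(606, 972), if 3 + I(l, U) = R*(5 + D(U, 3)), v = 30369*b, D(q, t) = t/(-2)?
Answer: -789594/55 ≈ -14356.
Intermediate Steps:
D(q, t) = -t/2 (D(q, t) = t*(-1/2) = -t/2)
R = -7 (R = -1*7 = -7)
b = 13 (b = -4 + 17 = 13)
v = 394797 (v = 30369*13 = 394797)
I(l, U) = -55/2 (I(l, U) = -3 - 7*(5 - 1/2*3) = -3 - 7*(5 - 3/2) = -3 - 7*7/2 = -3 - 49/2 = -55/2)
v/I(606, 972) = 394797/(-55/2) = 394797*(-2/55) = -789594/55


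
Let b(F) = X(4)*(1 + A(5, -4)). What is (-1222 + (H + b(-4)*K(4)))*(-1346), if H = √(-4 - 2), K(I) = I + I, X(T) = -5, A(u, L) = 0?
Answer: 1698652 - 1346*I*√6 ≈ 1.6987e+6 - 3297.0*I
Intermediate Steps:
K(I) = 2*I
b(F) = -5 (b(F) = -5*(1 + 0) = -5*1 = -5)
H = I*√6 (H = √(-6) = I*√6 ≈ 2.4495*I)
(-1222 + (H + b(-4)*K(4)))*(-1346) = (-1222 + (I*√6 - 10*4))*(-1346) = (-1222 + (I*√6 - 5*8))*(-1346) = (-1222 + (I*√6 - 40))*(-1346) = (-1222 + (-40 + I*√6))*(-1346) = (-1262 + I*√6)*(-1346) = 1698652 - 1346*I*√6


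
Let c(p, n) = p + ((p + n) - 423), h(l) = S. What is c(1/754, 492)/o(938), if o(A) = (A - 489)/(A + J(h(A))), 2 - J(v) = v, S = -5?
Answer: 24583230/169273 ≈ 145.23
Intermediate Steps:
h(l) = -5
J(v) = 2 - v
o(A) = (-489 + A)/(7 + A) (o(A) = (A - 489)/(A + (2 - 1*(-5))) = (-489 + A)/(A + (2 + 5)) = (-489 + A)/(A + 7) = (-489 + A)/(7 + A))
c(p, n) = -423 + n + 2*p (c(p, n) = p + ((n + p) - 423) = p + (-423 + n + p) = -423 + n + 2*p)
c(1/754, 492)/o(938) = (-423 + 492 + 2/754)/(((-489 + 938)/(7 + 938))) = (-423 + 492 + 2*(1/754))/((449/945)) = (-423 + 492 + 1/377)/(((1/945)*449)) = 26014/(377*(449/945)) = (26014/377)*(945/449) = 24583230/169273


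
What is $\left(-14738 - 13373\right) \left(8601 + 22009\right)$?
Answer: $-860477710$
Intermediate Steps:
$\left(-14738 - 13373\right) \left(8601 + 22009\right) = \left(-28111\right) 30610 = -860477710$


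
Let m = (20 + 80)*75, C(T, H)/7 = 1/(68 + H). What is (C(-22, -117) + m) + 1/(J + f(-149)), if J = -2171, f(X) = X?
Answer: 121797673/16240 ≈ 7499.9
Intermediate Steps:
C(T, H) = 7/(68 + H)
m = 7500 (m = 100*75 = 7500)
(C(-22, -117) + m) + 1/(J + f(-149)) = (7/(68 - 117) + 7500) + 1/(-2171 - 149) = (7/(-49) + 7500) + 1/(-2320) = (7*(-1/49) + 7500) - 1/2320 = (-⅐ + 7500) - 1/2320 = 52499/7 - 1/2320 = 121797673/16240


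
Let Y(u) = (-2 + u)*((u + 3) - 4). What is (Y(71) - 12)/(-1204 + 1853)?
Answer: 438/59 ≈ 7.4237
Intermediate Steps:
Y(u) = (-1 + u)*(-2 + u) (Y(u) = (-2 + u)*((3 + u) - 4) = (-2 + u)*(-1 + u) = (-1 + u)*(-2 + u))
(Y(71) - 12)/(-1204 + 1853) = ((2 + 71² - 3*71) - 12)/(-1204 + 1853) = ((2 + 5041 - 213) - 12)/649 = (4830 - 12)*(1/649) = 4818*(1/649) = 438/59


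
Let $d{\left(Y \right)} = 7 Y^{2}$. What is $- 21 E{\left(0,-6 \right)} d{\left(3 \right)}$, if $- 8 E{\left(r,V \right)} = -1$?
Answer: $- \frac{1323}{8} \approx -165.38$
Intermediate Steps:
$E{\left(r,V \right)} = \frac{1}{8}$ ($E{\left(r,V \right)} = \left(- \frac{1}{8}\right) \left(-1\right) = \frac{1}{8}$)
$- 21 E{\left(0,-6 \right)} d{\left(3 \right)} = \left(-21\right) \frac{1}{8} \cdot 7 \cdot 3^{2} = - \frac{21 \cdot 7 \cdot 9}{8} = \left(- \frac{21}{8}\right) 63 = - \frac{1323}{8}$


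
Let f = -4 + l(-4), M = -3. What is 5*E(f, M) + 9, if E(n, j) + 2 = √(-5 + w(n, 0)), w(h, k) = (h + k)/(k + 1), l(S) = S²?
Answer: -1 + 5*√7 ≈ 12.229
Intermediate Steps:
w(h, k) = (h + k)/(1 + k)
f = 12 (f = -4 + (-4)² = -4 + 16 = 12)
E(n, j) = -2 + √(-5 + n) (E(n, j) = -2 + √(-5 + (n + 0)/(1 + 0)) = -2 + √(-5 + n/1) = -2 + √(-5 + 1*n) = -2 + √(-5 + n))
5*E(f, M) + 9 = 5*(-2 + √(-5 + 12)) + 9 = 5*(-2 + √7) + 9 = (-10 + 5*√7) + 9 = -1 + 5*√7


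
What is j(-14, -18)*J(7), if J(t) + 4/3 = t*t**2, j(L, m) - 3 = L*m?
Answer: 87125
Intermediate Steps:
j(L, m) = 3 + L*m
J(t) = -4/3 + t**3 (J(t) = -4/3 + t*t**2 = -4/3 + t**3)
j(-14, -18)*J(7) = (3 - 14*(-18))*(-4/3 + 7**3) = (3 + 252)*(-4/3 + 343) = 255*(1025/3) = 87125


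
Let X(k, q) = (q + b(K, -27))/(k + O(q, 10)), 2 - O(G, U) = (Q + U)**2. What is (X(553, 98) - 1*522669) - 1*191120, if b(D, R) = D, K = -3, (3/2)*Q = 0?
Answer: -64954780/91 ≈ -7.1379e+5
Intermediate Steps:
Q = 0 (Q = (2/3)*0 = 0)
O(G, U) = 2 - U**2 (O(G, U) = 2 - (0 + U)**2 = 2 - U**2)
X(k, q) = (-3 + q)/(-98 + k) (X(k, q) = (q - 3)/(k + (2 - 1*10**2)) = (-3 + q)/(k + (2 - 1*100)) = (-3 + q)/(k + (2 - 100)) = (-3 + q)/(k - 98) = (-3 + q)/(-98 + k))
(X(553, 98) - 1*522669) - 1*191120 = ((-3 + 98)/(-98 + 553) - 1*522669) - 1*191120 = (95/455 - 522669) - 191120 = ((1/455)*95 - 522669) - 191120 = (19/91 - 522669) - 191120 = -47562860/91 - 191120 = -64954780/91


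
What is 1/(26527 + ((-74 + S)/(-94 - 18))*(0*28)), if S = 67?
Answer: 1/26527 ≈ 3.7697e-5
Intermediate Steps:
1/(26527 + ((-74 + S)/(-94 - 18))*(0*28)) = 1/(26527 + ((-74 + 67)/(-94 - 18))*(0*28)) = 1/(26527 - 7/(-112)*0) = 1/(26527 - 7*(-1/112)*0) = 1/(26527 + (1/16)*0) = 1/(26527 + 0) = 1/26527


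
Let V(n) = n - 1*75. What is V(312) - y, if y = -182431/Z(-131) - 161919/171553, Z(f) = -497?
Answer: -11009055283/85261841 ≈ -129.12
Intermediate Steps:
V(n) = -75 + n (V(n) = n - 75 = -75 + n)
y = 31216111600/85261841 (y = -182431/(-497) - 161919/171553 = -182431*(-1/497) - 161919*1/171553 = 182431/497 - 161919/171553 = 31216111600/85261841 ≈ 366.12)
V(312) - y = (-75 + 312) - 1*31216111600/85261841 = 237 - 31216111600/85261841 = -11009055283/85261841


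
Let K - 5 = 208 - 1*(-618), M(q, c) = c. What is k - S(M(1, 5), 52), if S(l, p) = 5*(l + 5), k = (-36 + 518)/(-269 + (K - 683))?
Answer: -6532/121 ≈ -53.983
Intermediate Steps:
K = 831 (K = 5 + (208 - 1*(-618)) = 5 + (208 + 618) = 5 + 826 = 831)
k = -482/121 (k = (-36 + 518)/(-269 + (831 - 683)) = 482/(-269 + 148) = 482/(-121) = 482*(-1/121) = -482/121 ≈ -3.9835)
S(l, p) = 25 + 5*l (S(l, p) = 5*(5 + l) = 25 + 5*l)
k - S(M(1, 5), 52) = -482/121 - (25 + 5*5) = -482/121 - (25 + 25) = -482/121 - 1*50 = -482/121 - 50 = -6532/121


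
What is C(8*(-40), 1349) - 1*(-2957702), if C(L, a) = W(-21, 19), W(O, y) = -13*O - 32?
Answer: 2957943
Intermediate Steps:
W(O, y) = -32 - 13*O
C(L, a) = 241 (C(L, a) = -32 - 13*(-21) = -32 + 273 = 241)
C(8*(-40), 1349) - 1*(-2957702) = 241 - 1*(-2957702) = 241 + 2957702 = 2957943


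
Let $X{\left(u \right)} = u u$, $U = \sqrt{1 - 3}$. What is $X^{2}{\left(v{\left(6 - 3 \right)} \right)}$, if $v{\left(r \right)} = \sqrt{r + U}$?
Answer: $\left(3 + i \sqrt{2}\right)^{2} \approx 7.0 + 8.4853 i$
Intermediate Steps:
$U = i \sqrt{2}$ ($U = \sqrt{-2} = i \sqrt{2} \approx 1.4142 i$)
$v{\left(r \right)} = \sqrt{r + i \sqrt{2}}$
$X{\left(u \right)} = u^{2}$
$X^{2}{\left(v{\left(6 - 3 \right)} \right)} = \left(\left(\sqrt{\left(6 - 3\right) + i \sqrt{2}}\right)^{2}\right)^{2} = \left(\left(\sqrt{3 + i \sqrt{2}}\right)^{2}\right)^{2} = \left(3 + i \sqrt{2}\right)^{2}$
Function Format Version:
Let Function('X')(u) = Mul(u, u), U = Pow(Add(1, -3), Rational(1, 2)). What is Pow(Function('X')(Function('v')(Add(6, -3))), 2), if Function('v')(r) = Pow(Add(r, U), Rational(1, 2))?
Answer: Pow(Add(3, Mul(I, Pow(2, Rational(1, 2)))), 2) ≈ Add(7.0000, Mul(8.4853, I))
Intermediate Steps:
U = Mul(I, Pow(2, Rational(1, 2))) (U = Pow(-2, Rational(1, 2)) = Mul(I, Pow(2, Rational(1, 2))) ≈ Mul(1.4142, I))
Function('v')(r) = Pow(Add(r, Mul(I, Pow(2, Rational(1, 2)))), Rational(1, 2))
Function('X')(u) = Pow(u, 2)
Pow(Function('X')(Function('v')(Add(6, -3))), 2) = Pow(Pow(Pow(Add(Add(6, -3), Mul(I, Pow(2, Rational(1, 2)))), Rational(1, 2)), 2), 2) = Pow(Pow(Pow(Add(3, Mul(I, Pow(2, Rational(1, 2)))), Rational(1, 2)), 2), 2) = Pow(Add(3, Mul(I, Pow(2, Rational(1, 2)))), 2)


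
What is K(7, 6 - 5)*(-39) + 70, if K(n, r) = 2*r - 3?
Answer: 109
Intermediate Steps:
K(n, r) = -3 + 2*r
K(7, 6 - 5)*(-39) + 70 = (-3 + 2*(6 - 5))*(-39) + 70 = (-3 + 2*1)*(-39) + 70 = (-3 + 2)*(-39) + 70 = -1*(-39) + 70 = 39 + 70 = 109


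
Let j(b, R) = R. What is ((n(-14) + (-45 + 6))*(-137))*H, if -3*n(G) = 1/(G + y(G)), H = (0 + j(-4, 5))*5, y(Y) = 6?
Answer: 3202375/24 ≈ 1.3343e+5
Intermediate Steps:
H = 25 (H = (0 + 5)*5 = 5*5 = 25)
n(G) = -1/(3*(6 + G)) (n(G) = -1/(3*(G + 6)) = -1/(3*(6 + G)))
((n(-14) + (-45 + 6))*(-137))*H = ((-1/(18 + 3*(-14)) + (-45 + 6))*(-137))*25 = ((-1/(18 - 42) - 39)*(-137))*25 = ((-1/(-24) - 39)*(-137))*25 = ((-1*(-1/24) - 39)*(-137))*25 = ((1/24 - 39)*(-137))*25 = -935/24*(-137)*25 = (128095/24)*25 = 3202375/24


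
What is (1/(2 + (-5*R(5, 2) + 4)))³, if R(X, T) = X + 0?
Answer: -1/6859 ≈ -0.00014579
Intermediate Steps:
R(X, T) = X
(1/(2 + (-5*R(5, 2) + 4)))³ = (1/(2 + (-5*5 + 4)))³ = (1/(2 + (-25 + 4)))³ = (1/(2 - 21))³ = (1/(-19))³ = (-1/19)³ = -1/6859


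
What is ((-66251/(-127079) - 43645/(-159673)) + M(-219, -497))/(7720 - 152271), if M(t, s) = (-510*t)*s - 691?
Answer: 1126370722259199829/2933096651975017 ≈ 384.02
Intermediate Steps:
M(t, s) = -691 - 510*s*t (M(t, s) = -510*s*t - 691 = -691 - 510*s*t)
((-66251/(-127079) - 43645/(-159673)) + M(-219, -497))/(7720 - 152271) = ((-66251/(-127079) - 43645/(-159673)) + (-691 - 510*(-497)*(-219)))/(7720 - 152271) = ((-66251*(-1/127079) - 43645*(-1/159673)) + (-691 - 55509930))/(-144551) = ((66251/127079 + 43645/159673) - 55510621)*(-1/144551) = (16124858878/20291085167 - 55510621)*(-1/144551) = -1126370722259199829/20291085167*(-1/144551) = 1126370722259199829/2933096651975017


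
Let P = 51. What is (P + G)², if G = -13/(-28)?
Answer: 2076481/784 ≈ 2648.6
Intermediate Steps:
G = 13/28 (G = -13*(-1/28) = 13/28 ≈ 0.46429)
(P + G)² = (51 + 13/28)² = (1441/28)² = 2076481/784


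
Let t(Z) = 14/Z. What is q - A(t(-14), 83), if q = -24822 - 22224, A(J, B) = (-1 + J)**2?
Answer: -47050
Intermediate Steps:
q = -47046
q - A(t(-14), 83) = -47046 - (-1 + 14/(-14))**2 = -47046 - (-1 + 14*(-1/14))**2 = -47046 - (-1 - 1)**2 = -47046 - 1*(-2)**2 = -47046 - 1*4 = -47046 - 4 = -47050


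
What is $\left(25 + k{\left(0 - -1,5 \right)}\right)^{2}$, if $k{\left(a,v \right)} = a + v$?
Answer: $961$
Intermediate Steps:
$\left(25 + k{\left(0 - -1,5 \right)}\right)^{2} = \left(25 + \left(\left(0 - -1\right) + 5\right)\right)^{2} = \left(25 + \left(\left(0 + 1\right) + 5\right)\right)^{2} = \left(25 + \left(1 + 5\right)\right)^{2} = \left(25 + 6\right)^{2} = 31^{2} = 961$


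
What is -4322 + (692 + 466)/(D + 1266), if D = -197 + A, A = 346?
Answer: -6114472/1415 ≈ -4321.2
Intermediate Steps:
D = 149 (D = -197 + 346 = 149)
-4322 + (692 + 466)/(D + 1266) = -4322 + (692 + 466)/(149 + 1266) = -4322 + 1158/1415 = -6114472/1415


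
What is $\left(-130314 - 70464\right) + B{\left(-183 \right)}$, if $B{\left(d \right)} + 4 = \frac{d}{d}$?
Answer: $-200781$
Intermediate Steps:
$B{\left(d \right)} = -3$ ($B{\left(d \right)} = -4 + \frac{d}{d} = -4 + 1 = -3$)
$\left(-130314 - 70464\right) + B{\left(-183 \right)} = \left(-130314 - 70464\right) - 3 = -200778 - 3 = -200781$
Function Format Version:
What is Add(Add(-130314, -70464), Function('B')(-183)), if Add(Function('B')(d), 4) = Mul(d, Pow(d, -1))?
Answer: -200781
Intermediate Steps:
Function('B')(d) = -3 (Function('B')(d) = Add(-4, Mul(d, Pow(d, -1))) = Add(-4, 1) = -3)
Add(Add(-130314, -70464), Function('B')(-183)) = Add(Add(-130314, -70464), -3) = Add(-200778, -3) = -200781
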